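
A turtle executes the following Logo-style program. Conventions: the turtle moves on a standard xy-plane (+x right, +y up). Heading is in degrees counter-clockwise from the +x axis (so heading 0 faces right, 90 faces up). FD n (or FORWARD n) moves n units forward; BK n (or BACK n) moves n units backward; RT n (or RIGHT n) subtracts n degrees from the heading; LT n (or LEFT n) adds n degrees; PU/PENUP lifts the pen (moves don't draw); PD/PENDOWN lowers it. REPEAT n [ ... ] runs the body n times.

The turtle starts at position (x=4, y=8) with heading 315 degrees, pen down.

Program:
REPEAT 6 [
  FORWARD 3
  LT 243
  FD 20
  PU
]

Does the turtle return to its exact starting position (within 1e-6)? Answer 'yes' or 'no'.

Executing turtle program step by step:
Start: pos=(4,8), heading=315, pen down
REPEAT 6 [
  -- iteration 1/6 --
  FD 3: (4,8) -> (6.121,5.879) [heading=315, draw]
  LT 243: heading 315 -> 198
  FD 20: (6.121,5.879) -> (-12.9,-0.302) [heading=198, draw]
  PU: pen up
  -- iteration 2/6 --
  FD 3: (-12.9,-0.302) -> (-15.753,-1.229) [heading=198, move]
  LT 243: heading 198 -> 81
  FD 20: (-15.753,-1.229) -> (-12.624,18.525) [heading=81, move]
  PU: pen up
  -- iteration 3/6 --
  FD 3: (-12.624,18.525) -> (-12.155,21.488) [heading=81, move]
  LT 243: heading 81 -> 324
  FD 20: (-12.155,21.488) -> (4.025,9.732) [heading=324, move]
  PU: pen up
  -- iteration 4/6 --
  FD 3: (4.025,9.732) -> (6.452,7.969) [heading=324, move]
  LT 243: heading 324 -> 207
  FD 20: (6.452,7.969) -> (-11.368,-1.111) [heading=207, move]
  PU: pen up
  -- iteration 5/6 --
  FD 3: (-11.368,-1.111) -> (-14.041,-2.473) [heading=207, move]
  LT 243: heading 207 -> 90
  FD 20: (-14.041,-2.473) -> (-14.041,17.527) [heading=90, move]
  PU: pen up
  -- iteration 6/6 --
  FD 3: (-14.041,17.527) -> (-14.041,20.527) [heading=90, move]
  LT 243: heading 90 -> 333
  FD 20: (-14.041,20.527) -> (3.779,11.447) [heading=333, move]
  PU: pen up
]
Final: pos=(3.779,11.447), heading=333, 2 segment(s) drawn

Start position: (4, 8)
Final position: (3.779, 11.447)
Distance = 3.455; >= 1e-6 -> NOT closed

Answer: no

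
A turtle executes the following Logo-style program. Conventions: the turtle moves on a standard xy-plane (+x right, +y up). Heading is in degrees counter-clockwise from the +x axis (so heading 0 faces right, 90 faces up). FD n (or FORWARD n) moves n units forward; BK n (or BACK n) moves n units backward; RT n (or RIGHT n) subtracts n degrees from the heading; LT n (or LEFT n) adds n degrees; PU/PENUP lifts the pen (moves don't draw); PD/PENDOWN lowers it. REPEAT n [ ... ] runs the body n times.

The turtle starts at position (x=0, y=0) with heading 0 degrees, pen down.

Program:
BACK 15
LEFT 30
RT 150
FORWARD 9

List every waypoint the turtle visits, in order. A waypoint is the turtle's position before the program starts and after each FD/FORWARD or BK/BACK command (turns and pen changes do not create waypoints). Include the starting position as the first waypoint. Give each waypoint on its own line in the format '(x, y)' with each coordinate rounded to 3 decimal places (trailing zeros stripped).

Answer: (0, 0)
(-15, 0)
(-19.5, -7.794)

Derivation:
Executing turtle program step by step:
Start: pos=(0,0), heading=0, pen down
BK 15: (0,0) -> (-15,0) [heading=0, draw]
LT 30: heading 0 -> 30
RT 150: heading 30 -> 240
FD 9: (-15,0) -> (-19.5,-7.794) [heading=240, draw]
Final: pos=(-19.5,-7.794), heading=240, 2 segment(s) drawn
Waypoints (3 total):
(0, 0)
(-15, 0)
(-19.5, -7.794)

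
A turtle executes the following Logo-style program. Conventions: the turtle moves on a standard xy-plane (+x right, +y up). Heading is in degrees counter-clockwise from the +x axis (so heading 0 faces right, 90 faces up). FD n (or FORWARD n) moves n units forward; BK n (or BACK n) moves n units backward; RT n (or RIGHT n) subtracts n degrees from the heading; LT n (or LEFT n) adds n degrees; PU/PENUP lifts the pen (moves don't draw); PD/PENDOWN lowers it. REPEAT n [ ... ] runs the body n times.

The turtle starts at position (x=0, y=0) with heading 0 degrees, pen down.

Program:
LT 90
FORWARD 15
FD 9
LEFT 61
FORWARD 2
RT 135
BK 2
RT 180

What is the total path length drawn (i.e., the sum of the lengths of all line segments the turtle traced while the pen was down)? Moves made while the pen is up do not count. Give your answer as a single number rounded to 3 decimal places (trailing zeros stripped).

Answer: 28

Derivation:
Executing turtle program step by step:
Start: pos=(0,0), heading=0, pen down
LT 90: heading 0 -> 90
FD 15: (0,0) -> (0,15) [heading=90, draw]
FD 9: (0,15) -> (0,24) [heading=90, draw]
LT 61: heading 90 -> 151
FD 2: (0,24) -> (-1.749,24.97) [heading=151, draw]
RT 135: heading 151 -> 16
BK 2: (-1.749,24.97) -> (-3.672,24.418) [heading=16, draw]
RT 180: heading 16 -> 196
Final: pos=(-3.672,24.418), heading=196, 4 segment(s) drawn

Segment lengths:
  seg 1: (0,0) -> (0,15), length = 15
  seg 2: (0,15) -> (0,24), length = 9
  seg 3: (0,24) -> (-1.749,24.97), length = 2
  seg 4: (-1.749,24.97) -> (-3.672,24.418), length = 2
Total = 28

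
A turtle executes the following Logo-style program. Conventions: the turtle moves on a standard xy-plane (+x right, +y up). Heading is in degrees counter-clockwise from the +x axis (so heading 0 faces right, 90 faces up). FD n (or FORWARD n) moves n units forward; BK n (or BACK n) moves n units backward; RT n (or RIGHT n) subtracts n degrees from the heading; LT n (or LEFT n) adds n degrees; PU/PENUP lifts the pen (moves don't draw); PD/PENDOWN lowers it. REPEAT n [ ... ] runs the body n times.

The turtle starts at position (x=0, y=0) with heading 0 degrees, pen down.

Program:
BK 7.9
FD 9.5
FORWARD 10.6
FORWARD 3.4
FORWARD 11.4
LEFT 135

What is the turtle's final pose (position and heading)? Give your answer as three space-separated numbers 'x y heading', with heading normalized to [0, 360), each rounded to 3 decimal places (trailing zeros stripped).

Executing turtle program step by step:
Start: pos=(0,0), heading=0, pen down
BK 7.9: (0,0) -> (-7.9,0) [heading=0, draw]
FD 9.5: (-7.9,0) -> (1.6,0) [heading=0, draw]
FD 10.6: (1.6,0) -> (12.2,0) [heading=0, draw]
FD 3.4: (12.2,0) -> (15.6,0) [heading=0, draw]
FD 11.4: (15.6,0) -> (27,0) [heading=0, draw]
LT 135: heading 0 -> 135
Final: pos=(27,0), heading=135, 5 segment(s) drawn

Answer: 27 0 135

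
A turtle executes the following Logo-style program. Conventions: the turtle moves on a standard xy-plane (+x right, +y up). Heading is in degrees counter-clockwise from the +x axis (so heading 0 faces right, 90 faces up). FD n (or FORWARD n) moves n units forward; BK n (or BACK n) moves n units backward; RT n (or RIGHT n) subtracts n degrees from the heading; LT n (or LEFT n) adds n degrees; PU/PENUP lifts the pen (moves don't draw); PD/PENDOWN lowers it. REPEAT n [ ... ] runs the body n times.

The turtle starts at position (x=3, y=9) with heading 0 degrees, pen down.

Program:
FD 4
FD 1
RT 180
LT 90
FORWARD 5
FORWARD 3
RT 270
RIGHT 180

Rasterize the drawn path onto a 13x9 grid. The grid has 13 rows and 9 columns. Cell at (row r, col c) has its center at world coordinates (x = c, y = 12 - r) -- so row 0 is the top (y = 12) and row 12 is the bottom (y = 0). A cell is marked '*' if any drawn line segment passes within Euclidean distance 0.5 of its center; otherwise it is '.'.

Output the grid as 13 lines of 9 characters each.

Answer: .........
.........
.........
...******
........*
........*
........*
........*
........*
........*
........*
........*
.........

Derivation:
Segment 0: (3,9) -> (7,9)
Segment 1: (7,9) -> (8,9)
Segment 2: (8,9) -> (8,4)
Segment 3: (8,4) -> (8,1)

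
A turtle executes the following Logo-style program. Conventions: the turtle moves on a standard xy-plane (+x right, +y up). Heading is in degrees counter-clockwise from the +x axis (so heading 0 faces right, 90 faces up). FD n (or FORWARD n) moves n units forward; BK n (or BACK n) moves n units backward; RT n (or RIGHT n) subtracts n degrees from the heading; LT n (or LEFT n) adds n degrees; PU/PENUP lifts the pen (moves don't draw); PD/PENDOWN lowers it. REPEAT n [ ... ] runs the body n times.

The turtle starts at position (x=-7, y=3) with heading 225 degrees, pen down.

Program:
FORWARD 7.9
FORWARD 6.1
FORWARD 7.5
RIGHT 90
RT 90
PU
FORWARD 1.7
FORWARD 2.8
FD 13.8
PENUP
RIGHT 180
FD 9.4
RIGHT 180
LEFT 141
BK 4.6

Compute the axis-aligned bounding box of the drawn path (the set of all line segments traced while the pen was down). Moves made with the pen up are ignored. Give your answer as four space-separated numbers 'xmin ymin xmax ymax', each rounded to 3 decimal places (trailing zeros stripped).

Answer: -22.203 -12.203 -7 3

Derivation:
Executing turtle program step by step:
Start: pos=(-7,3), heading=225, pen down
FD 7.9: (-7,3) -> (-12.586,-2.586) [heading=225, draw]
FD 6.1: (-12.586,-2.586) -> (-16.899,-6.899) [heading=225, draw]
FD 7.5: (-16.899,-6.899) -> (-22.203,-12.203) [heading=225, draw]
RT 90: heading 225 -> 135
RT 90: heading 135 -> 45
PU: pen up
FD 1.7: (-22.203,-12.203) -> (-21.001,-11.001) [heading=45, move]
FD 2.8: (-21.001,-11.001) -> (-19.021,-9.021) [heading=45, move]
FD 13.8: (-19.021,-9.021) -> (-9.263,0.737) [heading=45, move]
PU: pen up
RT 180: heading 45 -> 225
FD 9.4: (-9.263,0.737) -> (-15.91,-5.91) [heading=225, move]
RT 180: heading 225 -> 45
LT 141: heading 45 -> 186
BK 4.6: (-15.91,-5.91) -> (-11.335,-5.429) [heading=186, move]
Final: pos=(-11.335,-5.429), heading=186, 3 segment(s) drawn

Segment endpoints: x in {-22.203, -16.899, -12.586, -7}, y in {-12.203, -6.899, -2.586, 3}
xmin=-22.203, ymin=-12.203, xmax=-7, ymax=3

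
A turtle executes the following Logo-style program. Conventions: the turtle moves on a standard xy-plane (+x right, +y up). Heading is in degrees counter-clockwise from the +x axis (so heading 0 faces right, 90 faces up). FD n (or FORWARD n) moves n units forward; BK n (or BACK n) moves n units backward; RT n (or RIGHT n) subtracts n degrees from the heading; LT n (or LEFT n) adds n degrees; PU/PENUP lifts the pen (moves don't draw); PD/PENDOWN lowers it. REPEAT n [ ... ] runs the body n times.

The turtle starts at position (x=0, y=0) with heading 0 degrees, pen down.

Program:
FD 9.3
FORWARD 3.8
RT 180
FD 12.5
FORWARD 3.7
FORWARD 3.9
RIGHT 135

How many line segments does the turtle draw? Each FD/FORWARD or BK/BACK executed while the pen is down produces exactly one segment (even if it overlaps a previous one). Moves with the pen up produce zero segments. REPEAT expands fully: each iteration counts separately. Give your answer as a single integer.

Executing turtle program step by step:
Start: pos=(0,0), heading=0, pen down
FD 9.3: (0,0) -> (9.3,0) [heading=0, draw]
FD 3.8: (9.3,0) -> (13.1,0) [heading=0, draw]
RT 180: heading 0 -> 180
FD 12.5: (13.1,0) -> (0.6,0) [heading=180, draw]
FD 3.7: (0.6,0) -> (-3.1,0) [heading=180, draw]
FD 3.9: (-3.1,0) -> (-7,0) [heading=180, draw]
RT 135: heading 180 -> 45
Final: pos=(-7,0), heading=45, 5 segment(s) drawn
Segments drawn: 5

Answer: 5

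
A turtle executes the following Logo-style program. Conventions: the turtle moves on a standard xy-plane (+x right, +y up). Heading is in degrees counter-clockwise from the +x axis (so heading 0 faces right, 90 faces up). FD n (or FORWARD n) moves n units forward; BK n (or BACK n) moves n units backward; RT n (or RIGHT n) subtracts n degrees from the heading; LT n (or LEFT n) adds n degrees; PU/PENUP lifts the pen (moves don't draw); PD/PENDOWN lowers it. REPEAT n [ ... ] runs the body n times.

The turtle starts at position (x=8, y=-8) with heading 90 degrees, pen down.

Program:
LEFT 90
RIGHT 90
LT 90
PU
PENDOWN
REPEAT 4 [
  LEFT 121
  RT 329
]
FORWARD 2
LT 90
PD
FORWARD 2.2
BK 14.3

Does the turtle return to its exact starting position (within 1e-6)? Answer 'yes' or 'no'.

Executing turtle program step by step:
Start: pos=(8,-8), heading=90, pen down
LT 90: heading 90 -> 180
RT 90: heading 180 -> 90
LT 90: heading 90 -> 180
PU: pen up
PD: pen down
REPEAT 4 [
  -- iteration 1/4 --
  LT 121: heading 180 -> 301
  RT 329: heading 301 -> 332
  -- iteration 2/4 --
  LT 121: heading 332 -> 93
  RT 329: heading 93 -> 124
  -- iteration 3/4 --
  LT 121: heading 124 -> 245
  RT 329: heading 245 -> 276
  -- iteration 4/4 --
  LT 121: heading 276 -> 37
  RT 329: heading 37 -> 68
]
FD 2: (8,-8) -> (8.749,-6.146) [heading=68, draw]
LT 90: heading 68 -> 158
PD: pen down
FD 2.2: (8.749,-6.146) -> (6.709,-5.321) [heading=158, draw]
BK 14.3: (6.709,-5.321) -> (19.968,-10.678) [heading=158, draw]
Final: pos=(19.968,-10.678), heading=158, 3 segment(s) drawn

Start position: (8, -8)
Final position: (19.968, -10.678)
Distance = 12.264; >= 1e-6 -> NOT closed

Answer: no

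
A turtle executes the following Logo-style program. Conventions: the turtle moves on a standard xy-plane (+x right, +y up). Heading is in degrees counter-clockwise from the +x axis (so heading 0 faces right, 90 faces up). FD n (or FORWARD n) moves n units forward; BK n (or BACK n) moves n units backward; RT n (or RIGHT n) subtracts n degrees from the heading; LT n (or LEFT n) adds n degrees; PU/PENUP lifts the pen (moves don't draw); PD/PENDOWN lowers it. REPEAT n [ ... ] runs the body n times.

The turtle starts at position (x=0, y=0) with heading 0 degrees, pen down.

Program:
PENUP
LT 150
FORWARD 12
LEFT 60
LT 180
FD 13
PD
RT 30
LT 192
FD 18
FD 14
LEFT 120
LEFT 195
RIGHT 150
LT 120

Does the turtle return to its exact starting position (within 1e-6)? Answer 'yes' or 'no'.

Answer: no

Derivation:
Executing turtle program step by step:
Start: pos=(0,0), heading=0, pen down
PU: pen up
LT 150: heading 0 -> 150
FD 12: (0,0) -> (-10.392,6) [heading=150, move]
LT 60: heading 150 -> 210
LT 180: heading 210 -> 30
FD 13: (-10.392,6) -> (0.866,12.5) [heading=30, move]
PD: pen down
RT 30: heading 30 -> 0
LT 192: heading 0 -> 192
FD 18: (0.866,12.5) -> (-16.741,8.758) [heading=192, draw]
FD 14: (-16.741,8.758) -> (-30.435,5.847) [heading=192, draw]
LT 120: heading 192 -> 312
LT 195: heading 312 -> 147
RT 150: heading 147 -> 357
LT 120: heading 357 -> 117
Final: pos=(-30.435,5.847), heading=117, 2 segment(s) drawn

Start position: (0, 0)
Final position: (-30.435, 5.847)
Distance = 30.991; >= 1e-6 -> NOT closed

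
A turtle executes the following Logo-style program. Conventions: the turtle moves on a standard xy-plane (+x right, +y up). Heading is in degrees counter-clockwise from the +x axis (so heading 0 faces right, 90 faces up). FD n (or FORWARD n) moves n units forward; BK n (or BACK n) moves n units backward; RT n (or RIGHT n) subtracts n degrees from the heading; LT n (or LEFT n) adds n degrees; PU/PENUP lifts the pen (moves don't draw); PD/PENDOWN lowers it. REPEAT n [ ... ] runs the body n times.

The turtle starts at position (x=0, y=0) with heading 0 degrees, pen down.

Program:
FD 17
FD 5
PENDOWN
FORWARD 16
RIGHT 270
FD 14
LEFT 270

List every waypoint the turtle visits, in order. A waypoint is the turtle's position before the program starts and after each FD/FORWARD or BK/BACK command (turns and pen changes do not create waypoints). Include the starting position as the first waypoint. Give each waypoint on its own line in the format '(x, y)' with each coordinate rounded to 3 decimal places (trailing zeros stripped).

Answer: (0, 0)
(17, 0)
(22, 0)
(38, 0)
(38, 14)

Derivation:
Executing turtle program step by step:
Start: pos=(0,0), heading=0, pen down
FD 17: (0,0) -> (17,0) [heading=0, draw]
FD 5: (17,0) -> (22,0) [heading=0, draw]
PD: pen down
FD 16: (22,0) -> (38,0) [heading=0, draw]
RT 270: heading 0 -> 90
FD 14: (38,0) -> (38,14) [heading=90, draw]
LT 270: heading 90 -> 0
Final: pos=(38,14), heading=0, 4 segment(s) drawn
Waypoints (5 total):
(0, 0)
(17, 0)
(22, 0)
(38, 0)
(38, 14)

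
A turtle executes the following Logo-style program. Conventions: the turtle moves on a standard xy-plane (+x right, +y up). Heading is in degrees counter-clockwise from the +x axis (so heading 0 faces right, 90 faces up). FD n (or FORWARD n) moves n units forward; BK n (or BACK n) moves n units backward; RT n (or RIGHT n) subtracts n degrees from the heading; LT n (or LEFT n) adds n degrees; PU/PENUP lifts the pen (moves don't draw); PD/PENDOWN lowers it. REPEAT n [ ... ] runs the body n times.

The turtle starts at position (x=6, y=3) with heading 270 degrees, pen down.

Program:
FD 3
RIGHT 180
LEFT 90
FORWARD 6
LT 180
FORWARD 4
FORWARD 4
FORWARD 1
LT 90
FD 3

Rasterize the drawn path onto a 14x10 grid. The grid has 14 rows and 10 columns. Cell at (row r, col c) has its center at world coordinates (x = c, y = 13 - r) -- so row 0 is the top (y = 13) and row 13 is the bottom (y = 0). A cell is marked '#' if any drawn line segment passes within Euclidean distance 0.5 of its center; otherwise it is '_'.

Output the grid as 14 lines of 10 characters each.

Answer: __________
__________
__________
__________
__________
__________
__________
__________
__________
__________
______#__#
______#__#
______#__#
##########

Derivation:
Segment 0: (6,3) -> (6,0)
Segment 1: (6,0) -> (-0,0)
Segment 2: (-0,0) -> (4,-0)
Segment 3: (4,-0) -> (8,-0)
Segment 4: (8,-0) -> (9,-0)
Segment 5: (9,-0) -> (9,3)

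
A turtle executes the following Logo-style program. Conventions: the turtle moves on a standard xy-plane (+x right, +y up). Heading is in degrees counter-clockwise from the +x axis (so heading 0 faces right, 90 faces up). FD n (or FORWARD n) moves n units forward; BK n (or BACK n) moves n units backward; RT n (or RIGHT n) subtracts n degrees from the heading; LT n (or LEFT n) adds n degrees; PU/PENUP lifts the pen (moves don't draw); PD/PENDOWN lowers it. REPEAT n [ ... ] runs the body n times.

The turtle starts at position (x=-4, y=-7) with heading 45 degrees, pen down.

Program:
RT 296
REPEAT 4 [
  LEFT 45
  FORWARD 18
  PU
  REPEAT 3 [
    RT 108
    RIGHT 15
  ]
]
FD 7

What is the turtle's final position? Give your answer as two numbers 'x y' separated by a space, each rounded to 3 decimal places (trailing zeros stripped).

Answer: -54.96 -39.702

Derivation:
Executing turtle program step by step:
Start: pos=(-4,-7), heading=45, pen down
RT 296: heading 45 -> 109
REPEAT 4 [
  -- iteration 1/4 --
  LT 45: heading 109 -> 154
  FD 18: (-4,-7) -> (-20.178,0.891) [heading=154, draw]
  PU: pen up
  REPEAT 3 [
    -- iteration 1/3 --
    RT 108: heading 154 -> 46
    RT 15: heading 46 -> 31
    -- iteration 2/3 --
    RT 108: heading 31 -> 283
    RT 15: heading 283 -> 268
    -- iteration 3/3 --
    RT 108: heading 268 -> 160
    RT 15: heading 160 -> 145
  ]
  -- iteration 2/4 --
  LT 45: heading 145 -> 190
  FD 18: (-20.178,0.891) -> (-37.905,-2.235) [heading=190, move]
  PU: pen up
  REPEAT 3 [
    -- iteration 1/3 --
    RT 108: heading 190 -> 82
    RT 15: heading 82 -> 67
    -- iteration 2/3 --
    RT 108: heading 67 -> 319
    RT 15: heading 319 -> 304
    -- iteration 3/3 --
    RT 108: heading 304 -> 196
    RT 15: heading 196 -> 181
  ]
  -- iteration 3/4 --
  LT 45: heading 181 -> 226
  FD 18: (-37.905,-2.235) -> (-50.409,-15.183) [heading=226, move]
  PU: pen up
  REPEAT 3 [
    -- iteration 1/3 --
    RT 108: heading 226 -> 118
    RT 15: heading 118 -> 103
    -- iteration 2/3 --
    RT 108: heading 103 -> 355
    RT 15: heading 355 -> 340
    -- iteration 3/3 --
    RT 108: heading 340 -> 232
    RT 15: heading 232 -> 217
  ]
  -- iteration 4/4 --
  LT 45: heading 217 -> 262
  FD 18: (-50.409,-15.183) -> (-52.914,-33.008) [heading=262, move]
  PU: pen up
  REPEAT 3 [
    -- iteration 1/3 --
    RT 108: heading 262 -> 154
    RT 15: heading 154 -> 139
    -- iteration 2/3 --
    RT 108: heading 139 -> 31
    RT 15: heading 31 -> 16
    -- iteration 3/3 --
    RT 108: heading 16 -> 268
    RT 15: heading 268 -> 253
  ]
]
FD 7: (-52.914,-33.008) -> (-54.96,-39.702) [heading=253, move]
Final: pos=(-54.96,-39.702), heading=253, 1 segment(s) drawn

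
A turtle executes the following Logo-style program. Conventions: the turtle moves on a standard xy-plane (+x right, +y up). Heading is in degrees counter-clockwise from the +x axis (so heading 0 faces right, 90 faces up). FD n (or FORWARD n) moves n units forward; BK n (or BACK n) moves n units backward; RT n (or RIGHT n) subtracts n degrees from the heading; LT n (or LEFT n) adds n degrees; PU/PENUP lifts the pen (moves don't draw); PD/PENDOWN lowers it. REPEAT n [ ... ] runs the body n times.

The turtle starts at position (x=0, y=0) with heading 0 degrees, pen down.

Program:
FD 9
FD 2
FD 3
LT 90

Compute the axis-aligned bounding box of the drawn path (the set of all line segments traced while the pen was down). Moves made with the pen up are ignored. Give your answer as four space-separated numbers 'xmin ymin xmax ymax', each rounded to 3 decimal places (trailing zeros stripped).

Answer: 0 0 14 0

Derivation:
Executing turtle program step by step:
Start: pos=(0,0), heading=0, pen down
FD 9: (0,0) -> (9,0) [heading=0, draw]
FD 2: (9,0) -> (11,0) [heading=0, draw]
FD 3: (11,0) -> (14,0) [heading=0, draw]
LT 90: heading 0 -> 90
Final: pos=(14,0), heading=90, 3 segment(s) drawn

Segment endpoints: x in {0, 9, 11, 14}, y in {0}
xmin=0, ymin=0, xmax=14, ymax=0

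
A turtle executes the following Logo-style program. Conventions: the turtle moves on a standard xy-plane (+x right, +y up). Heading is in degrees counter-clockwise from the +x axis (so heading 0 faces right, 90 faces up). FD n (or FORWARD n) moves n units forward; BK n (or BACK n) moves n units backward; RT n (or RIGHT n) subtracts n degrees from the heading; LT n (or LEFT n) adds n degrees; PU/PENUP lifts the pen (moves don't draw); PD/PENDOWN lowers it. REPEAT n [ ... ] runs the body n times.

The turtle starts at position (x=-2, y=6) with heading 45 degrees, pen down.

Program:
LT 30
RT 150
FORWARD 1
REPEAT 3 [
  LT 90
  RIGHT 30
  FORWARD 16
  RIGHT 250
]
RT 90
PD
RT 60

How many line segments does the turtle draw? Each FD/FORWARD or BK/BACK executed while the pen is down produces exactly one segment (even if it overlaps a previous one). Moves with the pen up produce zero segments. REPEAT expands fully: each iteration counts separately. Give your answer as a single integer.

Answer: 4

Derivation:
Executing turtle program step by step:
Start: pos=(-2,6), heading=45, pen down
LT 30: heading 45 -> 75
RT 150: heading 75 -> 285
FD 1: (-2,6) -> (-1.741,5.034) [heading=285, draw]
REPEAT 3 [
  -- iteration 1/3 --
  LT 90: heading 285 -> 15
  RT 30: heading 15 -> 345
  FD 16: (-1.741,5.034) -> (13.714,0.893) [heading=345, draw]
  RT 250: heading 345 -> 95
  -- iteration 2/3 --
  LT 90: heading 95 -> 185
  RT 30: heading 185 -> 155
  FD 16: (13.714,0.893) -> (-0.787,7.655) [heading=155, draw]
  RT 250: heading 155 -> 265
  -- iteration 3/3 --
  LT 90: heading 265 -> 355
  RT 30: heading 355 -> 325
  FD 16: (-0.787,7.655) -> (12.319,-1.522) [heading=325, draw]
  RT 250: heading 325 -> 75
]
RT 90: heading 75 -> 345
PD: pen down
RT 60: heading 345 -> 285
Final: pos=(12.319,-1.522), heading=285, 4 segment(s) drawn
Segments drawn: 4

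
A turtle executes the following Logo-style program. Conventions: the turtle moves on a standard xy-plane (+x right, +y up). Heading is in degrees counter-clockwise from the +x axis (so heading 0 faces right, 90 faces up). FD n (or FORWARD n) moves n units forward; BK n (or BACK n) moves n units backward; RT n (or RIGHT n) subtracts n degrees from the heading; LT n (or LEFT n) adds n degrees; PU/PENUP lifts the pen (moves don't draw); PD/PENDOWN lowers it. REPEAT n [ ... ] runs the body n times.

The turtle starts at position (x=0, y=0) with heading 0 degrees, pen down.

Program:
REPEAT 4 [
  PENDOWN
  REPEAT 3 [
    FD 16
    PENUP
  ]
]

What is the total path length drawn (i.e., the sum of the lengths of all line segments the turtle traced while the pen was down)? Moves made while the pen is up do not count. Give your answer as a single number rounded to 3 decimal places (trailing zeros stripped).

Executing turtle program step by step:
Start: pos=(0,0), heading=0, pen down
REPEAT 4 [
  -- iteration 1/4 --
  PD: pen down
  REPEAT 3 [
    -- iteration 1/3 --
    FD 16: (0,0) -> (16,0) [heading=0, draw]
    PU: pen up
    -- iteration 2/3 --
    FD 16: (16,0) -> (32,0) [heading=0, move]
    PU: pen up
    -- iteration 3/3 --
    FD 16: (32,0) -> (48,0) [heading=0, move]
    PU: pen up
  ]
  -- iteration 2/4 --
  PD: pen down
  REPEAT 3 [
    -- iteration 1/3 --
    FD 16: (48,0) -> (64,0) [heading=0, draw]
    PU: pen up
    -- iteration 2/3 --
    FD 16: (64,0) -> (80,0) [heading=0, move]
    PU: pen up
    -- iteration 3/3 --
    FD 16: (80,0) -> (96,0) [heading=0, move]
    PU: pen up
  ]
  -- iteration 3/4 --
  PD: pen down
  REPEAT 3 [
    -- iteration 1/3 --
    FD 16: (96,0) -> (112,0) [heading=0, draw]
    PU: pen up
    -- iteration 2/3 --
    FD 16: (112,0) -> (128,0) [heading=0, move]
    PU: pen up
    -- iteration 3/3 --
    FD 16: (128,0) -> (144,0) [heading=0, move]
    PU: pen up
  ]
  -- iteration 4/4 --
  PD: pen down
  REPEAT 3 [
    -- iteration 1/3 --
    FD 16: (144,0) -> (160,0) [heading=0, draw]
    PU: pen up
    -- iteration 2/3 --
    FD 16: (160,0) -> (176,0) [heading=0, move]
    PU: pen up
    -- iteration 3/3 --
    FD 16: (176,0) -> (192,0) [heading=0, move]
    PU: pen up
  ]
]
Final: pos=(192,0), heading=0, 4 segment(s) drawn

Segment lengths:
  seg 1: (0,0) -> (16,0), length = 16
  seg 2: (48,0) -> (64,0), length = 16
  seg 3: (96,0) -> (112,0), length = 16
  seg 4: (144,0) -> (160,0), length = 16
Total = 64

Answer: 64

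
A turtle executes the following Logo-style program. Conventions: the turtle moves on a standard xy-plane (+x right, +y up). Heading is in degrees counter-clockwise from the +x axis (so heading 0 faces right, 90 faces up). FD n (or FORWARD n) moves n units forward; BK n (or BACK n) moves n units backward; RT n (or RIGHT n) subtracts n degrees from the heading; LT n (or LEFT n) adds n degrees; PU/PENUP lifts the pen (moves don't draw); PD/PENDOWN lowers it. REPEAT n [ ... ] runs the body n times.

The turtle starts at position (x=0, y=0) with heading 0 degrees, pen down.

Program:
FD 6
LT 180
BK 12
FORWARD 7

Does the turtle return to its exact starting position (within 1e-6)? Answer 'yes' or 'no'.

Executing turtle program step by step:
Start: pos=(0,0), heading=0, pen down
FD 6: (0,0) -> (6,0) [heading=0, draw]
LT 180: heading 0 -> 180
BK 12: (6,0) -> (18,0) [heading=180, draw]
FD 7: (18,0) -> (11,0) [heading=180, draw]
Final: pos=(11,0), heading=180, 3 segment(s) drawn

Start position: (0, 0)
Final position: (11, 0)
Distance = 11; >= 1e-6 -> NOT closed

Answer: no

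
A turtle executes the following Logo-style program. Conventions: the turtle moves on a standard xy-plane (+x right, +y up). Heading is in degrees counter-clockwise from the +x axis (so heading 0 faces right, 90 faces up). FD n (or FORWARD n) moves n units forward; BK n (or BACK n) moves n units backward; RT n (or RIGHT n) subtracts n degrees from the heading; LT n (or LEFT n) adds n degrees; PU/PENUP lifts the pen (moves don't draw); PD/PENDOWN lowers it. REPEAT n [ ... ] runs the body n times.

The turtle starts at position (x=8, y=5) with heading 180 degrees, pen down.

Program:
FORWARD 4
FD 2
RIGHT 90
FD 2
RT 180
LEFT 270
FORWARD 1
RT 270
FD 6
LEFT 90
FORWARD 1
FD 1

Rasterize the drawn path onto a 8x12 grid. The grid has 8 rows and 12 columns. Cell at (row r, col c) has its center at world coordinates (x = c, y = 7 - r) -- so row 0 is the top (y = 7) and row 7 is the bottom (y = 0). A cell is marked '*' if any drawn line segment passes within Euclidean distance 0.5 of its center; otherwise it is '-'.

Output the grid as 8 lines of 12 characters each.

Answer: -**---------
-**---------
-********---
-*----------
-*----------
-*----------
-***--------
------------

Derivation:
Segment 0: (8,5) -> (4,5)
Segment 1: (4,5) -> (2,5)
Segment 2: (2,5) -> (2,7)
Segment 3: (2,7) -> (1,7)
Segment 4: (1,7) -> (1,1)
Segment 5: (1,1) -> (2,1)
Segment 6: (2,1) -> (3,1)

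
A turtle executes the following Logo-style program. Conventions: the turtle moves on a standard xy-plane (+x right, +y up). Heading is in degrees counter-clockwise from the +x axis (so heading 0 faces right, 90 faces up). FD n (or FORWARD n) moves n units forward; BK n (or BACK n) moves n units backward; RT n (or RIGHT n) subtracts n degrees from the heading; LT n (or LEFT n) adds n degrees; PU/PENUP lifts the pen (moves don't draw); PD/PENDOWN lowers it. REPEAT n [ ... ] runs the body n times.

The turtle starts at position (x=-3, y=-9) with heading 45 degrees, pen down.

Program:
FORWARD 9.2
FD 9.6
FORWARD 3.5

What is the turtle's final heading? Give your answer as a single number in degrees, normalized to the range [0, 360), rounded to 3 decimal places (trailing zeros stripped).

Executing turtle program step by step:
Start: pos=(-3,-9), heading=45, pen down
FD 9.2: (-3,-9) -> (3.505,-2.495) [heading=45, draw]
FD 9.6: (3.505,-2.495) -> (10.294,4.294) [heading=45, draw]
FD 3.5: (10.294,4.294) -> (12.768,6.768) [heading=45, draw]
Final: pos=(12.768,6.768), heading=45, 3 segment(s) drawn

Answer: 45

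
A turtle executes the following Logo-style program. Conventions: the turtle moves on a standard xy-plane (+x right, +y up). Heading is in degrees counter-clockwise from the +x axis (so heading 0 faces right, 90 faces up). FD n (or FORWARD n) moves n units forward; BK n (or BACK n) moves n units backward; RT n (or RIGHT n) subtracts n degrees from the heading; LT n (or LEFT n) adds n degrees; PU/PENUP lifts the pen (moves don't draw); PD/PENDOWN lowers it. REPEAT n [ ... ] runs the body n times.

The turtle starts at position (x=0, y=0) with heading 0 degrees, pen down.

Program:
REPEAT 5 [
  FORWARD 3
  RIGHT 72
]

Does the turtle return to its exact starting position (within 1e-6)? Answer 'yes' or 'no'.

Executing turtle program step by step:
Start: pos=(0,0), heading=0, pen down
REPEAT 5 [
  -- iteration 1/5 --
  FD 3: (0,0) -> (3,0) [heading=0, draw]
  RT 72: heading 0 -> 288
  -- iteration 2/5 --
  FD 3: (3,0) -> (3.927,-2.853) [heading=288, draw]
  RT 72: heading 288 -> 216
  -- iteration 3/5 --
  FD 3: (3.927,-2.853) -> (1.5,-4.617) [heading=216, draw]
  RT 72: heading 216 -> 144
  -- iteration 4/5 --
  FD 3: (1.5,-4.617) -> (-0.927,-2.853) [heading=144, draw]
  RT 72: heading 144 -> 72
  -- iteration 5/5 --
  FD 3: (-0.927,-2.853) -> (0,0) [heading=72, draw]
  RT 72: heading 72 -> 0
]
Final: pos=(0,0), heading=0, 5 segment(s) drawn

Start position: (0, 0)
Final position: (0, 0)
Distance = 0; < 1e-6 -> CLOSED

Answer: yes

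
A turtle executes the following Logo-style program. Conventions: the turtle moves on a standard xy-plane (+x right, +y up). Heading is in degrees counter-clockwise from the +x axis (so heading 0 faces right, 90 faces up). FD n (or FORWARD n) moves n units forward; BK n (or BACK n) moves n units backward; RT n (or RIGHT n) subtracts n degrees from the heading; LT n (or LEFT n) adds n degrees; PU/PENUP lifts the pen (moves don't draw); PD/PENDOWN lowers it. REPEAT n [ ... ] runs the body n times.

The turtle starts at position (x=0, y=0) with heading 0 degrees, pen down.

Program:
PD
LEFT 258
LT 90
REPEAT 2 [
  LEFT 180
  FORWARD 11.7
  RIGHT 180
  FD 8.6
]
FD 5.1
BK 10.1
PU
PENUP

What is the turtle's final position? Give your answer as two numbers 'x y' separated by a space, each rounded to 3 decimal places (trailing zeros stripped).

Answer: -10.955 2.329

Derivation:
Executing turtle program step by step:
Start: pos=(0,0), heading=0, pen down
PD: pen down
LT 258: heading 0 -> 258
LT 90: heading 258 -> 348
REPEAT 2 [
  -- iteration 1/2 --
  LT 180: heading 348 -> 168
  FD 11.7: (0,0) -> (-11.444,2.433) [heading=168, draw]
  RT 180: heading 168 -> 348
  FD 8.6: (-11.444,2.433) -> (-3.032,0.645) [heading=348, draw]
  -- iteration 2/2 --
  LT 180: heading 348 -> 168
  FD 11.7: (-3.032,0.645) -> (-14.477,3.077) [heading=168, draw]
  RT 180: heading 168 -> 348
  FD 8.6: (-14.477,3.077) -> (-6.065,1.289) [heading=348, draw]
]
FD 5.1: (-6.065,1.289) -> (-1.076,0.229) [heading=348, draw]
BK 10.1: (-1.076,0.229) -> (-10.955,2.329) [heading=348, draw]
PU: pen up
PU: pen up
Final: pos=(-10.955,2.329), heading=348, 6 segment(s) drawn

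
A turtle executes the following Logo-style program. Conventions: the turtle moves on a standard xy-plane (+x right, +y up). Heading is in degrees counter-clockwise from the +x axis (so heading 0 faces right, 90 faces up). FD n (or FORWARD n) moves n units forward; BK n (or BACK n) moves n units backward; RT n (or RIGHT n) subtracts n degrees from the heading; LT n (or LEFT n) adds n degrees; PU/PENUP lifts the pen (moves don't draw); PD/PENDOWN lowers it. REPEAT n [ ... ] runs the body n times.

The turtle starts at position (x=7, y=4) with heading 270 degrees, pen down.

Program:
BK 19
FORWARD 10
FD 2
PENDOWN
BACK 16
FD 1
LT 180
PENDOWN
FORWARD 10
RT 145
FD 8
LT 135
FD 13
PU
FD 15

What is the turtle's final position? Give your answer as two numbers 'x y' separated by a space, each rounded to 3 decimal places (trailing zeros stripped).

Answer: 16.451 57.021

Derivation:
Executing turtle program step by step:
Start: pos=(7,4), heading=270, pen down
BK 19: (7,4) -> (7,23) [heading=270, draw]
FD 10: (7,23) -> (7,13) [heading=270, draw]
FD 2: (7,13) -> (7,11) [heading=270, draw]
PD: pen down
BK 16: (7,11) -> (7,27) [heading=270, draw]
FD 1: (7,27) -> (7,26) [heading=270, draw]
LT 180: heading 270 -> 90
PD: pen down
FD 10: (7,26) -> (7,36) [heading=90, draw]
RT 145: heading 90 -> 305
FD 8: (7,36) -> (11.589,29.447) [heading=305, draw]
LT 135: heading 305 -> 80
FD 13: (11.589,29.447) -> (13.846,42.249) [heading=80, draw]
PU: pen up
FD 15: (13.846,42.249) -> (16.451,57.021) [heading=80, move]
Final: pos=(16.451,57.021), heading=80, 8 segment(s) drawn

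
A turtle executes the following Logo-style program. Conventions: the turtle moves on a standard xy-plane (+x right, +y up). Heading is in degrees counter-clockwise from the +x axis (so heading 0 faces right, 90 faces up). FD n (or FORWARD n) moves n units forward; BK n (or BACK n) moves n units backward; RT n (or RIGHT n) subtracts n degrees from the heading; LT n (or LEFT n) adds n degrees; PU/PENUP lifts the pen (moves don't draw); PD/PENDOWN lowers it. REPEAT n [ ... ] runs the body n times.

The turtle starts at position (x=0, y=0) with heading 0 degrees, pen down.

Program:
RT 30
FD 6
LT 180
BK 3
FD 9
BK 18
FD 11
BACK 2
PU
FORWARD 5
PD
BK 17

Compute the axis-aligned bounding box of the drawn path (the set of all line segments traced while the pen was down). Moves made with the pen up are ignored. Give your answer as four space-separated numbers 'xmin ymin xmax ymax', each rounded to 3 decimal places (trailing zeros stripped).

Executing turtle program step by step:
Start: pos=(0,0), heading=0, pen down
RT 30: heading 0 -> 330
FD 6: (0,0) -> (5.196,-3) [heading=330, draw]
LT 180: heading 330 -> 150
BK 3: (5.196,-3) -> (7.794,-4.5) [heading=150, draw]
FD 9: (7.794,-4.5) -> (0,0) [heading=150, draw]
BK 18: (0,0) -> (15.588,-9) [heading=150, draw]
FD 11: (15.588,-9) -> (6.062,-3.5) [heading=150, draw]
BK 2: (6.062,-3.5) -> (7.794,-4.5) [heading=150, draw]
PU: pen up
FD 5: (7.794,-4.5) -> (3.464,-2) [heading=150, move]
PD: pen down
BK 17: (3.464,-2) -> (18.187,-10.5) [heading=150, draw]
Final: pos=(18.187,-10.5), heading=150, 7 segment(s) drawn

Segment endpoints: x in {0, 3.464, 5.196, 6.062, 7.794, 7.794, 15.588, 18.187}, y in {-10.5, -9, -4.5, -3.5, -3, -2, 0}
xmin=0, ymin=-10.5, xmax=18.187, ymax=0

Answer: 0 -10.5 18.187 0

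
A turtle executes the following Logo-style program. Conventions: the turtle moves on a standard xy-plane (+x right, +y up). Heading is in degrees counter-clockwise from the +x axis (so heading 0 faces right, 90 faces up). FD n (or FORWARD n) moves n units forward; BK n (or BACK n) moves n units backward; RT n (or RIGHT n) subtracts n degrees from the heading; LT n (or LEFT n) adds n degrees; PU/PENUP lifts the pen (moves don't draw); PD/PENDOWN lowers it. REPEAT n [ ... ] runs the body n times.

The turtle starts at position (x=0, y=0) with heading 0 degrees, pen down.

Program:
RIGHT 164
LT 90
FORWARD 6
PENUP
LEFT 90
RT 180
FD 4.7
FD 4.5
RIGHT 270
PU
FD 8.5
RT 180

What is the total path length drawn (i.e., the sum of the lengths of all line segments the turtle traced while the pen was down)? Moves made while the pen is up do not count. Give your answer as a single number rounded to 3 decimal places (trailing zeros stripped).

Answer: 6

Derivation:
Executing turtle program step by step:
Start: pos=(0,0), heading=0, pen down
RT 164: heading 0 -> 196
LT 90: heading 196 -> 286
FD 6: (0,0) -> (1.654,-5.768) [heading=286, draw]
PU: pen up
LT 90: heading 286 -> 16
RT 180: heading 16 -> 196
FD 4.7: (1.654,-5.768) -> (-2.864,-7.063) [heading=196, move]
FD 4.5: (-2.864,-7.063) -> (-7.19,-8.303) [heading=196, move]
RT 270: heading 196 -> 286
PU: pen up
FD 8.5: (-7.19,-8.303) -> (-4.847,-16.474) [heading=286, move]
RT 180: heading 286 -> 106
Final: pos=(-4.847,-16.474), heading=106, 1 segment(s) drawn

Segment lengths:
  seg 1: (0,0) -> (1.654,-5.768), length = 6
Total = 6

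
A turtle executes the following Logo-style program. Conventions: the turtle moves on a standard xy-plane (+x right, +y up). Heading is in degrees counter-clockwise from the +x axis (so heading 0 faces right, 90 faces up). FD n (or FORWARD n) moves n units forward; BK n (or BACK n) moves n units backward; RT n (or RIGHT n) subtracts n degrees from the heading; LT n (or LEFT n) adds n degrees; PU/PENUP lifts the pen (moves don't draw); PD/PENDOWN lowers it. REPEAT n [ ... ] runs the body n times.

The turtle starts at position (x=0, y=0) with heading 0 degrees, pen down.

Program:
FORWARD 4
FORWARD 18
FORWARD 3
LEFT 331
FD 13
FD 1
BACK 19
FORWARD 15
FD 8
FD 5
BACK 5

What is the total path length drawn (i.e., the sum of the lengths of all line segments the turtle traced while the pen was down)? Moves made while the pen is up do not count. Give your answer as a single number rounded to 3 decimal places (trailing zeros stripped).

Executing turtle program step by step:
Start: pos=(0,0), heading=0, pen down
FD 4: (0,0) -> (4,0) [heading=0, draw]
FD 18: (4,0) -> (22,0) [heading=0, draw]
FD 3: (22,0) -> (25,0) [heading=0, draw]
LT 331: heading 0 -> 331
FD 13: (25,0) -> (36.37,-6.303) [heading=331, draw]
FD 1: (36.37,-6.303) -> (37.245,-6.787) [heading=331, draw]
BK 19: (37.245,-6.787) -> (20.627,2.424) [heading=331, draw]
FD 15: (20.627,2.424) -> (33.746,-4.848) [heading=331, draw]
FD 8: (33.746,-4.848) -> (40.743,-8.727) [heading=331, draw]
FD 5: (40.743,-8.727) -> (45.116,-11.151) [heading=331, draw]
BK 5: (45.116,-11.151) -> (40.743,-8.727) [heading=331, draw]
Final: pos=(40.743,-8.727), heading=331, 10 segment(s) drawn

Segment lengths:
  seg 1: (0,0) -> (4,0), length = 4
  seg 2: (4,0) -> (22,0), length = 18
  seg 3: (22,0) -> (25,0), length = 3
  seg 4: (25,0) -> (36.37,-6.303), length = 13
  seg 5: (36.37,-6.303) -> (37.245,-6.787), length = 1
  seg 6: (37.245,-6.787) -> (20.627,2.424), length = 19
  seg 7: (20.627,2.424) -> (33.746,-4.848), length = 15
  seg 8: (33.746,-4.848) -> (40.743,-8.727), length = 8
  seg 9: (40.743,-8.727) -> (45.116,-11.151), length = 5
  seg 10: (45.116,-11.151) -> (40.743,-8.727), length = 5
Total = 91

Answer: 91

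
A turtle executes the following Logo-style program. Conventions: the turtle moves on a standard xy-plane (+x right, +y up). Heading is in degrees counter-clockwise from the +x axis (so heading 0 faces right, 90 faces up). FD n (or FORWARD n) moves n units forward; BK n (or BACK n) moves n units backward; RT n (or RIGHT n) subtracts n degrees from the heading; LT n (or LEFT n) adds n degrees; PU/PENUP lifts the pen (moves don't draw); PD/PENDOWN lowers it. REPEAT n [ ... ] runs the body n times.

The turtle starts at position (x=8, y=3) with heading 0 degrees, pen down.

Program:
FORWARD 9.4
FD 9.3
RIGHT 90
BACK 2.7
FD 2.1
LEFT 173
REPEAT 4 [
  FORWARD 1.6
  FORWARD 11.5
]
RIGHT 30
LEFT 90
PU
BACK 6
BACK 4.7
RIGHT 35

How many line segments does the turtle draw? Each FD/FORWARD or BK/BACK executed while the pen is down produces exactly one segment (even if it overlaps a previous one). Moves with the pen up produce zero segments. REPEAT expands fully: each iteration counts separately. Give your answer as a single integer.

Executing turtle program step by step:
Start: pos=(8,3), heading=0, pen down
FD 9.4: (8,3) -> (17.4,3) [heading=0, draw]
FD 9.3: (17.4,3) -> (26.7,3) [heading=0, draw]
RT 90: heading 0 -> 270
BK 2.7: (26.7,3) -> (26.7,5.7) [heading=270, draw]
FD 2.1: (26.7,5.7) -> (26.7,3.6) [heading=270, draw]
LT 173: heading 270 -> 83
REPEAT 4 [
  -- iteration 1/4 --
  FD 1.6: (26.7,3.6) -> (26.895,5.188) [heading=83, draw]
  FD 11.5: (26.895,5.188) -> (28.296,16.602) [heading=83, draw]
  -- iteration 2/4 --
  FD 1.6: (28.296,16.602) -> (28.491,18.19) [heading=83, draw]
  FD 11.5: (28.491,18.19) -> (29.893,29.605) [heading=83, draw]
  -- iteration 3/4 --
  FD 1.6: (29.893,29.605) -> (30.088,31.193) [heading=83, draw]
  FD 11.5: (30.088,31.193) -> (31.489,42.607) [heading=83, draw]
  -- iteration 4/4 --
  FD 1.6: (31.489,42.607) -> (31.684,44.195) [heading=83, draw]
  FD 11.5: (31.684,44.195) -> (33.086,55.609) [heading=83, draw]
]
RT 30: heading 83 -> 53
LT 90: heading 53 -> 143
PU: pen up
BK 6: (33.086,55.609) -> (37.878,51.999) [heading=143, move]
BK 4.7: (37.878,51.999) -> (41.631,49.17) [heading=143, move]
RT 35: heading 143 -> 108
Final: pos=(41.631,49.17), heading=108, 12 segment(s) drawn
Segments drawn: 12

Answer: 12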